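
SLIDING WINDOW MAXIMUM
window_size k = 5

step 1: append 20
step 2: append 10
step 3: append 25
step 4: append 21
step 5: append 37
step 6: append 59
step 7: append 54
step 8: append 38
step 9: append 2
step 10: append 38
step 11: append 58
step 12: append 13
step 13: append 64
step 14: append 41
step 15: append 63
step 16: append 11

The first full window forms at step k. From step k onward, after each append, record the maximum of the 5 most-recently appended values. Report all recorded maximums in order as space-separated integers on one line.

step 1: append 20 -> window=[20] (not full yet)
step 2: append 10 -> window=[20, 10] (not full yet)
step 3: append 25 -> window=[20, 10, 25] (not full yet)
step 4: append 21 -> window=[20, 10, 25, 21] (not full yet)
step 5: append 37 -> window=[20, 10, 25, 21, 37] -> max=37
step 6: append 59 -> window=[10, 25, 21, 37, 59] -> max=59
step 7: append 54 -> window=[25, 21, 37, 59, 54] -> max=59
step 8: append 38 -> window=[21, 37, 59, 54, 38] -> max=59
step 9: append 2 -> window=[37, 59, 54, 38, 2] -> max=59
step 10: append 38 -> window=[59, 54, 38, 2, 38] -> max=59
step 11: append 58 -> window=[54, 38, 2, 38, 58] -> max=58
step 12: append 13 -> window=[38, 2, 38, 58, 13] -> max=58
step 13: append 64 -> window=[2, 38, 58, 13, 64] -> max=64
step 14: append 41 -> window=[38, 58, 13, 64, 41] -> max=64
step 15: append 63 -> window=[58, 13, 64, 41, 63] -> max=64
step 16: append 11 -> window=[13, 64, 41, 63, 11] -> max=64

Answer: 37 59 59 59 59 59 58 58 64 64 64 64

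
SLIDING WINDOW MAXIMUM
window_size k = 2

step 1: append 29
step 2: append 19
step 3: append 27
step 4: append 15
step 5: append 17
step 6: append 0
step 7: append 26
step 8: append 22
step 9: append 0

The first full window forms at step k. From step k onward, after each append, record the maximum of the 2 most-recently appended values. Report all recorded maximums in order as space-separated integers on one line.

step 1: append 29 -> window=[29] (not full yet)
step 2: append 19 -> window=[29, 19] -> max=29
step 3: append 27 -> window=[19, 27] -> max=27
step 4: append 15 -> window=[27, 15] -> max=27
step 5: append 17 -> window=[15, 17] -> max=17
step 6: append 0 -> window=[17, 0] -> max=17
step 7: append 26 -> window=[0, 26] -> max=26
step 8: append 22 -> window=[26, 22] -> max=26
step 9: append 0 -> window=[22, 0] -> max=22

Answer: 29 27 27 17 17 26 26 22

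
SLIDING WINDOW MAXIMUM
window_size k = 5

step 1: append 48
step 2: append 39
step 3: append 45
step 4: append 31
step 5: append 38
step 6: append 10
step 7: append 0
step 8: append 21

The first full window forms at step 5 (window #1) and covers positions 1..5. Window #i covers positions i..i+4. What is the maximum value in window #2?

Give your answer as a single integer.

Answer: 45

Derivation:
step 1: append 48 -> window=[48] (not full yet)
step 2: append 39 -> window=[48, 39] (not full yet)
step 3: append 45 -> window=[48, 39, 45] (not full yet)
step 4: append 31 -> window=[48, 39, 45, 31] (not full yet)
step 5: append 38 -> window=[48, 39, 45, 31, 38] -> max=48
step 6: append 10 -> window=[39, 45, 31, 38, 10] -> max=45
Window #2 max = 45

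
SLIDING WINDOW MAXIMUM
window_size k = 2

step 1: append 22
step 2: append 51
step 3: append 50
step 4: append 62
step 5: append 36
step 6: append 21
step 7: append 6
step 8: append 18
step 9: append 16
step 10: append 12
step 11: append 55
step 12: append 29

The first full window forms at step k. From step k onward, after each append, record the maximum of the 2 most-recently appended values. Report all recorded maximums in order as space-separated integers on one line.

Answer: 51 51 62 62 36 21 18 18 16 55 55

Derivation:
step 1: append 22 -> window=[22] (not full yet)
step 2: append 51 -> window=[22, 51] -> max=51
step 3: append 50 -> window=[51, 50] -> max=51
step 4: append 62 -> window=[50, 62] -> max=62
step 5: append 36 -> window=[62, 36] -> max=62
step 6: append 21 -> window=[36, 21] -> max=36
step 7: append 6 -> window=[21, 6] -> max=21
step 8: append 18 -> window=[6, 18] -> max=18
step 9: append 16 -> window=[18, 16] -> max=18
step 10: append 12 -> window=[16, 12] -> max=16
step 11: append 55 -> window=[12, 55] -> max=55
step 12: append 29 -> window=[55, 29] -> max=55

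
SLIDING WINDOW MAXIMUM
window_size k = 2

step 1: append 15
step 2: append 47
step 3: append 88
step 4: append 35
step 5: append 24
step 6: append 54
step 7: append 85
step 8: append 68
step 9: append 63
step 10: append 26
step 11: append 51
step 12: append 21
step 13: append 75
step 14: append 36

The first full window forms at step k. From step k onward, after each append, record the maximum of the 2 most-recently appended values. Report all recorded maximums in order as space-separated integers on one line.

Answer: 47 88 88 35 54 85 85 68 63 51 51 75 75

Derivation:
step 1: append 15 -> window=[15] (not full yet)
step 2: append 47 -> window=[15, 47] -> max=47
step 3: append 88 -> window=[47, 88] -> max=88
step 4: append 35 -> window=[88, 35] -> max=88
step 5: append 24 -> window=[35, 24] -> max=35
step 6: append 54 -> window=[24, 54] -> max=54
step 7: append 85 -> window=[54, 85] -> max=85
step 8: append 68 -> window=[85, 68] -> max=85
step 9: append 63 -> window=[68, 63] -> max=68
step 10: append 26 -> window=[63, 26] -> max=63
step 11: append 51 -> window=[26, 51] -> max=51
step 12: append 21 -> window=[51, 21] -> max=51
step 13: append 75 -> window=[21, 75] -> max=75
step 14: append 36 -> window=[75, 36] -> max=75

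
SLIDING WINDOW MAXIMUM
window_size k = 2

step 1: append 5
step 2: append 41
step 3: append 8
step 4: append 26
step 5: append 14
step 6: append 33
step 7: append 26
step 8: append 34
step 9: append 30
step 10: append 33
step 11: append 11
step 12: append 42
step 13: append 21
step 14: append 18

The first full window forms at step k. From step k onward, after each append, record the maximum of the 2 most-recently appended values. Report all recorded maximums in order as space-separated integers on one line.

Answer: 41 41 26 26 33 33 34 34 33 33 42 42 21

Derivation:
step 1: append 5 -> window=[5] (not full yet)
step 2: append 41 -> window=[5, 41] -> max=41
step 3: append 8 -> window=[41, 8] -> max=41
step 4: append 26 -> window=[8, 26] -> max=26
step 5: append 14 -> window=[26, 14] -> max=26
step 6: append 33 -> window=[14, 33] -> max=33
step 7: append 26 -> window=[33, 26] -> max=33
step 8: append 34 -> window=[26, 34] -> max=34
step 9: append 30 -> window=[34, 30] -> max=34
step 10: append 33 -> window=[30, 33] -> max=33
step 11: append 11 -> window=[33, 11] -> max=33
step 12: append 42 -> window=[11, 42] -> max=42
step 13: append 21 -> window=[42, 21] -> max=42
step 14: append 18 -> window=[21, 18] -> max=21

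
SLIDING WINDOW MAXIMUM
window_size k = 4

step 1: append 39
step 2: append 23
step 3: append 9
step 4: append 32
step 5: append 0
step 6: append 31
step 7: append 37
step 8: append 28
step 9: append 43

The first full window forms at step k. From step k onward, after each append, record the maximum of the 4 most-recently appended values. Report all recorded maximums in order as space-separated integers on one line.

step 1: append 39 -> window=[39] (not full yet)
step 2: append 23 -> window=[39, 23] (not full yet)
step 3: append 9 -> window=[39, 23, 9] (not full yet)
step 4: append 32 -> window=[39, 23, 9, 32] -> max=39
step 5: append 0 -> window=[23, 9, 32, 0] -> max=32
step 6: append 31 -> window=[9, 32, 0, 31] -> max=32
step 7: append 37 -> window=[32, 0, 31, 37] -> max=37
step 8: append 28 -> window=[0, 31, 37, 28] -> max=37
step 9: append 43 -> window=[31, 37, 28, 43] -> max=43

Answer: 39 32 32 37 37 43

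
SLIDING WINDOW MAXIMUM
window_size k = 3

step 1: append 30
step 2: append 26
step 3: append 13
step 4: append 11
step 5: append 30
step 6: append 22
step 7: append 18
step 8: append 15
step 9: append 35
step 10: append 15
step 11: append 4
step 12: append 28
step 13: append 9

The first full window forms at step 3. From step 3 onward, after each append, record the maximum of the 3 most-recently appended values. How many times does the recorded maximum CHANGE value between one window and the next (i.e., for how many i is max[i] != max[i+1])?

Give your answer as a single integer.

Answer: 5

Derivation:
step 1: append 30 -> window=[30] (not full yet)
step 2: append 26 -> window=[30, 26] (not full yet)
step 3: append 13 -> window=[30, 26, 13] -> max=30
step 4: append 11 -> window=[26, 13, 11] -> max=26
step 5: append 30 -> window=[13, 11, 30] -> max=30
step 6: append 22 -> window=[11, 30, 22] -> max=30
step 7: append 18 -> window=[30, 22, 18] -> max=30
step 8: append 15 -> window=[22, 18, 15] -> max=22
step 9: append 35 -> window=[18, 15, 35] -> max=35
step 10: append 15 -> window=[15, 35, 15] -> max=35
step 11: append 4 -> window=[35, 15, 4] -> max=35
step 12: append 28 -> window=[15, 4, 28] -> max=28
step 13: append 9 -> window=[4, 28, 9] -> max=28
Recorded maximums: 30 26 30 30 30 22 35 35 35 28 28
Changes between consecutive maximums: 5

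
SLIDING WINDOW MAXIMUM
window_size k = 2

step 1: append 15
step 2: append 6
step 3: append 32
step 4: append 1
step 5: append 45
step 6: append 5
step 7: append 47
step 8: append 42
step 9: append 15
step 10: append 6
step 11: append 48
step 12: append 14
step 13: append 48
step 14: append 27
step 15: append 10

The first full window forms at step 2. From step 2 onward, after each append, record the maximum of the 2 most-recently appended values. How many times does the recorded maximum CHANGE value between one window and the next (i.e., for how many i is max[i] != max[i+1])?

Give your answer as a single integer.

Answer: 7

Derivation:
step 1: append 15 -> window=[15] (not full yet)
step 2: append 6 -> window=[15, 6] -> max=15
step 3: append 32 -> window=[6, 32] -> max=32
step 4: append 1 -> window=[32, 1] -> max=32
step 5: append 45 -> window=[1, 45] -> max=45
step 6: append 5 -> window=[45, 5] -> max=45
step 7: append 47 -> window=[5, 47] -> max=47
step 8: append 42 -> window=[47, 42] -> max=47
step 9: append 15 -> window=[42, 15] -> max=42
step 10: append 6 -> window=[15, 6] -> max=15
step 11: append 48 -> window=[6, 48] -> max=48
step 12: append 14 -> window=[48, 14] -> max=48
step 13: append 48 -> window=[14, 48] -> max=48
step 14: append 27 -> window=[48, 27] -> max=48
step 15: append 10 -> window=[27, 10] -> max=27
Recorded maximums: 15 32 32 45 45 47 47 42 15 48 48 48 48 27
Changes between consecutive maximums: 7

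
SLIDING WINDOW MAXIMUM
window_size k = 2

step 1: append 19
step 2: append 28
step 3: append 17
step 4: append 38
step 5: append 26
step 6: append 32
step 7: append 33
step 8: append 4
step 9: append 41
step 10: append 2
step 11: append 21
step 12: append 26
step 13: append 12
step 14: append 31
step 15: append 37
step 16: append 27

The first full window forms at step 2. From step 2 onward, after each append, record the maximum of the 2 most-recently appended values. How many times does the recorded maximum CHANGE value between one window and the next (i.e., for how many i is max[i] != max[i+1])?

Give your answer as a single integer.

Answer: 8

Derivation:
step 1: append 19 -> window=[19] (not full yet)
step 2: append 28 -> window=[19, 28] -> max=28
step 3: append 17 -> window=[28, 17] -> max=28
step 4: append 38 -> window=[17, 38] -> max=38
step 5: append 26 -> window=[38, 26] -> max=38
step 6: append 32 -> window=[26, 32] -> max=32
step 7: append 33 -> window=[32, 33] -> max=33
step 8: append 4 -> window=[33, 4] -> max=33
step 9: append 41 -> window=[4, 41] -> max=41
step 10: append 2 -> window=[41, 2] -> max=41
step 11: append 21 -> window=[2, 21] -> max=21
step 12: append 26 -> window=[21, 26] -> max=26
step 13: append 12 -> window=[26, 12] -> max=26
step 14: append 31 -> window=[12, 31] -> max=31
step 15: append 37 -> window=[31, 37] -> max=37
step 16: append 27 -> window=[37, 27] -> max=37
Recorded maximums: 28 28 38 38 32 33 33 41 41 21 26 26 31 37 37
Changes between consecutive maximums: 8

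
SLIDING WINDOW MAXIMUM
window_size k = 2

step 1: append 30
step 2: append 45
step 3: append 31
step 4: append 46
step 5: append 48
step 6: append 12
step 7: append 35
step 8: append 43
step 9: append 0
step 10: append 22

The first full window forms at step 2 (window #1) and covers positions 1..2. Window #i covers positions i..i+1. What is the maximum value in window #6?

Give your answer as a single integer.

step 1: append 30 -> window=[30] (not full yet)
step 2: append 45 -> window=[30, 45] -> max=45
step 3: append 31 -> window=[45, 31] -> max=45
step 4: append 46 -> window=[31, 46] -> max=46
step 5: append 48 -> window=[46, 48] -> max=48
step 6: append 12 -> window=[48, 12] -> max=48
step 7: append 35 -> window=[12, 35] -> max=35
Window #6 max = 35

Answer: 35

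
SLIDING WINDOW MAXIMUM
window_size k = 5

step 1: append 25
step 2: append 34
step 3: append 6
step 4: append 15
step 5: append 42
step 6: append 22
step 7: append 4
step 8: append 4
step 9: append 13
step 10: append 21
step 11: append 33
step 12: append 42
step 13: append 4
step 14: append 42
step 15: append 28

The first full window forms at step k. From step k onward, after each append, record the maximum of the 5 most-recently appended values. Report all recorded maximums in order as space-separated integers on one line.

Answer: 42 42 42 42 42 22 33 42 42 42 42

Derivation:
step 1: append 25 -> window=[25] (not full yet)
step 2: append 34 -> window=[25, 34] (not full yet)
step 3: append 6 -> window=[25, 34, 6] (not full yet)
step 4: append 15 -> window=[25, 34, 6, 15] (not full yet)
step 5: append 42 -> window=[25, 34, 6, 15, 42] -> max=42
step 6: append 22 -> window=[34, 6, 15, 42, 22] -> max=42
step 7: append 4 -> window=[6, 15, 42, 22, 4] -> max=42
step 8: append 4 -> window=[15, 42, 22, 4, 4] -> max=42
step 9: append 13 -> window=[42, 22, 4, 4, 13] -> max=42
step 10: append 21 -> window=[22, 4, 4, 13, 21] -> max=22
step 11: append 33 -> window=[4, 4, 13, 21, 33] -> max=33
step 12: append 42 -> window=[4, 13, 21, 33, 42] -> max=42
step 13: append 4 -> window=[13, 21, 33, 42, 4] -> max=42
step 14: append 42 -> window=[21, 33, 42, 4, 42] -> max=42
step 15: append 28 -> window=[33, 42, 4, 42, 28] -> max=42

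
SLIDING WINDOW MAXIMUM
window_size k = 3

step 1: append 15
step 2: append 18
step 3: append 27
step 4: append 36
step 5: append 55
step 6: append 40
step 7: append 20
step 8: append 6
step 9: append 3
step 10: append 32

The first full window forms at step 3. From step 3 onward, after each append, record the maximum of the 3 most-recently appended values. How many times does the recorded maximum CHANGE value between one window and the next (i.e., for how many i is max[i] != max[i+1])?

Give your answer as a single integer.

step 1: append 15 -> window=[15] (not full yet)
step 2: append 18 -> window=[15, 18] (not full yet)
step 3: append 27 -> window=[15, 18, 27] -> max=27
step 4: append 36 -> window=[18, 27, 36] -> max=36
step 5: append 55 -> window=[27, 36, 55] -> max=55
step 6: append 40 -> window=[36, 55, 40] -> max=55
step 7: append 20 -> window=[55, 40, 20] -> max=55
step 8: append 6 -> window=[40, 20, 6] -> max=40
step 9: append 3 -> window=[20, 6, 3] -> max=20
step 10: append 32 -> window=[6, 3, 32] -> max=32
Recorded maximums: 27 36 55 55 55 40 20 32
Changes between consecutive maximums: 5

Answer: 5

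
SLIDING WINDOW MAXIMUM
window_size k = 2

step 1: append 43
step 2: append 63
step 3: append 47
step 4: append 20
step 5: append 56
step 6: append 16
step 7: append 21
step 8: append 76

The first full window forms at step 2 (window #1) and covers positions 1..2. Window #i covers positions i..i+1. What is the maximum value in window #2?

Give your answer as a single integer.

Answer: 63

Derivation:
step 1: append 43 -> window=[43] (not full yet)
step 2: append 63 -> window=[43, 63] -> max=63
step 3: append 47 -> window=[63, 47] -> max=63
Window #2 max = 63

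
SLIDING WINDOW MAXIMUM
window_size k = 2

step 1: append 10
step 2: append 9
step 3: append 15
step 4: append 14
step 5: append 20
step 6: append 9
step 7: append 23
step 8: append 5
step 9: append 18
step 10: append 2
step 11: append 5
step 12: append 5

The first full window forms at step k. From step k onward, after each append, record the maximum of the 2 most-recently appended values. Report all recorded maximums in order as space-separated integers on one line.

Answer: 10 15 15 20 20 23 23 18 18 5 5

Derivation:
step 1: append 10 -> window=[10] (not full yet)
step 2: append 9 -> window=[10, 9] -> max=10
step 3: append 15 -> window=[9, 15] -> max=15
step 4: append 14 -> window=[15, 14] -> max=15
step 5: append 20 -> window=[14, 20] -> max=20
step 6: append 9 -> window=[20, 9] -> max=20
step 7: append 23 -> window=[9, 23] -> max=23
step 8: append 5 -> window=[23, 5] -> max=23
step 9: append 18 -> window=[5, 18] -> max=18
step 10: append 2 -> window=[18, 2] -> max=18
step 11: append 5 -> window=[2, 5] -> max=5
step 12: append 5 -> window=[5, 5] -> max=5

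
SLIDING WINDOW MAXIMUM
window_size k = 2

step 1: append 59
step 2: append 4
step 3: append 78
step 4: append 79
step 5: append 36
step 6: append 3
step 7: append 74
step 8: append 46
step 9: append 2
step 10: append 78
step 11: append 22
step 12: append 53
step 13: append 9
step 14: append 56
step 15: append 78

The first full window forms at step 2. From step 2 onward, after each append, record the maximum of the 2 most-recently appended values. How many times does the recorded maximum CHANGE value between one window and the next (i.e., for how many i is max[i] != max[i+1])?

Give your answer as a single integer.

Answer: 9

Derivation:
step 1: append 59 -> window=[59] (not full yet)
step 2: append 4 -> window=[59, 4] -> max=59
step 3: append 78 -> window=[4, 78] -> max=78
step 4: append 79 -> window=[78, 79] -> max=79
step 5: append 36 -> window=[79, 36] -> max=79
step 6: append 3 -> window=[36, 3] -> max=36
step 7: append 74 -> window=[3, 74] -> max=74
step 8: append 46 -> window=[74, 46] -> max=74
step 9: append 2 -> window=[46, 2] -> max=46
step 10: append 78 -> window=[2, 78] -> max=78
step 11: append 22 -> window=[78, 22] -> max=78
step 12: append 53 -> window=[22, 53] -> max=53
step 13: append 9 -> window=[53, 9] -> max=53
step 14: append 56 -> window=[9, 56] -> max=56
step 15: append 78 -> window=[56, 78] -> max=78
Recorded maximums: 59 78 79 79 36 74 74 46 78 78 53 53 56 78
Changes between consecutive maximums: 9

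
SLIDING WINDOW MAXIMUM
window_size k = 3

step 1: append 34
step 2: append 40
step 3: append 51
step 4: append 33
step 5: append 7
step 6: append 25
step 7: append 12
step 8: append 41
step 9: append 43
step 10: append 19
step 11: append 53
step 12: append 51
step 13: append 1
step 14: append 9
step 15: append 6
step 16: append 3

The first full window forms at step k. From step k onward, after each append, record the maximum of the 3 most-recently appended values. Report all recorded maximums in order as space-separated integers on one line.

Answer: 51 51 51 33 25 41 43 43 53 53 53 51 9 9

Derivation:
step 1: append 34 -> window=[34] (not full yet)
step 2: append 40 -> window=[34, 40] (not full yet)
step 3: append 51 -> window=[34, 40, 51] -> max=51
step 4: append 33 -> window=[40, 51, 33] -> max=51
step 5: append 7 -> window=[51, 33, 7] -> max=51
step 6: append 25 -> window=[33, 7, 25] -> max=33
step 7: append 12 -> window=[7, 25, 12] -> max=25
step 8: append 41 -> window=[25, 12, 41] -> max=41
step 9: append 43 -> window=[12, 41, 43] -> max=43
step 10: append 19 -> window=[41, 43, 19] -> max=43
step 11: append 53 -> window=[43, 19, 53] -> max=53
step 12: append 51 -> window=[19, 53, 51] -> max=53
step 13: append 1 -> window=[53, 51, 1] -> max=53
step 14: append 9 -> window=[51, 1, 9] -> max=51
step 15: append 6 -> window=[1, 9, 6] -> max=9
step 16: append 3 -> window=[9, 6, 3] -> max=9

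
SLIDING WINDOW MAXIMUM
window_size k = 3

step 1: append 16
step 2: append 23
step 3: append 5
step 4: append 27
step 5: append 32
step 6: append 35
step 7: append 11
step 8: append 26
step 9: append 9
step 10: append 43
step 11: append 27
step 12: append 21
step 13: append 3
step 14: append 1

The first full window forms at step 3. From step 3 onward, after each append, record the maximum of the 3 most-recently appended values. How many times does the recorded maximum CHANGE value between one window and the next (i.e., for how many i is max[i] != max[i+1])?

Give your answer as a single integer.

Answer: 7

Derivation:
step 1: append 16 -> window=[16] (not full yet)
step 2: append 23 -> window=[16, 23] (not full yet)
step 3: append 5 -> window=[16, 23, 5] -> max=23
step 4: append 27 -> window=[23, 5, 27] -> max=27
step 5: append 32 -> window=[5, 27, 32] -> max=32
step 6: append 35 -> window=[27, 32, 35] -> max=35
step 7: append 11 -> window=[32, 35, 11] -> max=35
step 8: append 26 -> window=[35, 11, 26] -> max=35
step 9: append 9 -> window=[11, 26, 9] -> max=26
step 10: append 43 -> window=[26, 9, 43] -> max=43
step 11: append 27 -> window=[9, 43, 27] -> max=43
step 12: append 21 -> window=[43, 27, 21] -> max=43
step 13: append 3 -> window=[27, 21, 3] -> max=27
step 14: append 1 -> window=[21, 3, 1] -> max=21
Recorded maximums: 23 27 32 35 35 35 26 43 43 43 27 21
Changes between consecutive maximums: 7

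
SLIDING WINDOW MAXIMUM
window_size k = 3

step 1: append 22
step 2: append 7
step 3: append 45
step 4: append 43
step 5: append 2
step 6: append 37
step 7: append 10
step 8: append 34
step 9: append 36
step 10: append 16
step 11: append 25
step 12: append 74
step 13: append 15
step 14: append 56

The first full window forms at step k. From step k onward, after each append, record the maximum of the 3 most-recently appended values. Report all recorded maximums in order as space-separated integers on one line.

step 1: append 22 -> window=[22] (not full yet)
step 2: append 7 -> window=[22, 7] (not full yet)
step 3: append 45 -> window=[22, 7, 45] -> max=45
step 4: append 43 -> window=[7, 45, 43] -> max=45
step 5: append 2 -> window=[45, 43, 2] -> max=45
step 6: append 37 -> window=[43, 2, 37] -> max=43
step 7: append 10 -> window=[2, 37, 10] -> max=37
step 8: append 34 -> window=[37, 10, 34] -> max=37
step 9: append 36 -> window=[10, 34, 36] -> max=36
step 10: append 16 -> window=[34, 36, 16] -> max=36
step 11: append 25 -> window=[36, 16, 25] -> max=36
step 12: append 74 -> window=[16, 25, 74] -> max=74
step 13: append 15 -> window=[25, 74, 15] -> max=74
step 14: append 56 -> window=[74, 15, 56] -> max=74

Answer: 45 45 45 43 37 37 36 36 36 74 74 74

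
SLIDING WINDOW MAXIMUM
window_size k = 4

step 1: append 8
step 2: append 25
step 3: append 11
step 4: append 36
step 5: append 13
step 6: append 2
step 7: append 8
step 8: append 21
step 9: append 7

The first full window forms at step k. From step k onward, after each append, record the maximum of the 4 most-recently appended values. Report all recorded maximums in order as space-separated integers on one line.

step 1: append 8 -> window=[8] (not full yet)
step 2: append 25 -> window=[8, 25] (not full yet)
step 3: append 11 -> window=[8, 25, 11] (not full yet)
step 4: append 36 -> window=[8, 25, 11, 36] -> max=36
step 5: append 13 -> window=[25, 11, 36, 13] -> max=36
step 6: append 2 -> window=[11, 36, 13, 2] -> max=36
step 7: append 8 -> window=[36, 13, 2, 8] -> max=36
step 8: append 21 -> window=[13, 2, 8, 21] -> max=21
step 9: append 7 -> window=[2, 8, 21, 7] -> max=21

Answer: 36 36 36 36 21 21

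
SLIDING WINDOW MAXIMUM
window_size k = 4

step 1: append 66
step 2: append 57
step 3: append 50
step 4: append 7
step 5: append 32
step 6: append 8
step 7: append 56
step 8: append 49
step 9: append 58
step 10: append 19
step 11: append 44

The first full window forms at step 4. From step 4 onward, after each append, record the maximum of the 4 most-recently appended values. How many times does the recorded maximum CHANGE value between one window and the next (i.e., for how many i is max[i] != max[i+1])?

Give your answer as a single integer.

step 1: append 66 -> window=[66] (not full yet)
step 2: append 57 -> window=[66, 57] (not full yet)
step 3: append 50 -> window=[66, 57, 50] (not full yet)
step 4: append 7 -> window=[66, 57, 50, 7] -> max=66
step 5: append 32 -> window=[57, 50, 7, 32] -> max=57
step 6: append 8 -> window=[50, 7, 32, 8] -> max=50
step 7: append 56 -> window=[7, 32, 8, 56] -> max=56
step 8: append 49 -> window=[32, 8, 56, 49] -> max=56
step 9: append 58 -> window=[8, 56, 49, 58] -> max=58
step 10: append 19 -> window=[56, 49, 58, 19] -> max=58
step 11: append 44 -> window=[49, 58, 19, 44] -> max=58
Recorded maximums: 66 57 50 56 56 58 58 58
Changes between consecutive maximums: 4

Answer: 4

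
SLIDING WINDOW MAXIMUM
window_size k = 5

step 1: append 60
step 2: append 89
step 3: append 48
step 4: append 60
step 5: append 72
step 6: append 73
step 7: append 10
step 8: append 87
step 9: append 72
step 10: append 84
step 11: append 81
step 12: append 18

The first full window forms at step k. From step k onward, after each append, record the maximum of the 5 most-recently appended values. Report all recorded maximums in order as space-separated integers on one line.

Answer: 89 89 73 87 87 87 87 87

Derivation:
step 1: append 60 -> window=[60] (not full yet)
step 2: append 89 -> window=[60, 89] (not full yet)
step 3: append 48 -> window=[60, 89, 48] (not full yet)
step 4: append 60 -> window=[60, 89, 48, 60] (not full yet)
step 5: append 72 -> window=[60, 89, 48, 60, 72] -> max=89
step 6: append 73 -> window=[89, 48, 60, 72, 73] -> max=89
step 7: append 10 -> window=[48, 60, 72, 73, 10] -> max=73
step 8: append 87 -> window=[60, 72, 73, 10, 87] -> max=87
step 9: append 72 -> window=[72, 73, 10, 87, 72] -> max=87
step 10: append 84 -> window=[73, 10, 87, 72, 84] -> max=87
step 11: append 81 -> window=[10, 87, 72, 84, 81] -> max=87
step 12: append 18 -> window=[87, 72, 84, 81, 18] -> max=87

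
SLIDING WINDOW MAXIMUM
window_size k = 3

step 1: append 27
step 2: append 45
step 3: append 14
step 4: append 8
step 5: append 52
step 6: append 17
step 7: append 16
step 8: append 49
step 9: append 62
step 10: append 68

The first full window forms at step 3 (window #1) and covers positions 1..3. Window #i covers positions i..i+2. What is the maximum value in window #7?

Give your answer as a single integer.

Answer: 62

Derivation:
step 1: append 27 -> window=[27] (not full yet)
step 2: append 45 -> window=[27, 45] (not full yet)
step 3: append 14 -> window=[27, 45, 14] -> max=45
step 4: append 8 -> window=[45, 14, 8] -> max=45
step 5: append 52 -> window=[14, 8, 52] -> max=52
step 6: append 17 -> window=[8, 52, 17] -> max=52
step 7: append 16 -> window=[52, 17, 16] -> max=52
step 8: append 49 -> window=[17, 16, 49] -> max=49
step 9: append 62 -> window=[16, 49, 62] -> max=62
Window #7 max = 62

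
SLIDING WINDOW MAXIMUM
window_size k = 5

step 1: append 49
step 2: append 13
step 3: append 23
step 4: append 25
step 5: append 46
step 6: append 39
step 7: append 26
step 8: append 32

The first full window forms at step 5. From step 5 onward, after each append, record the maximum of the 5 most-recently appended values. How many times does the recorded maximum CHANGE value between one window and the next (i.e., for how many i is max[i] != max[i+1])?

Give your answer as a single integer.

Answer: 1

Derivation:
step 1: append 49 -> window=[49] (not full yet)
step 2: append 13 -> window=[49, 13] (not full yet)
step 3: append 23 -> window=[49, 13, 23] (not full yet)
step 4: append 25 -> window=[49, 13, 23, 25] (not full yet)
step 5: append 46 -> window=[49, 13, 23, 25, 46] -> max=49
step 6: append 39 -> window=[13, 23, 25, 46, 39] -> max=46
step 7: append 26 -> window=[23, 25, 46, 39, 26] -> max=46
step 8: append 32 -> window=[25, 46, 39, 26, 32] -> max=46
Recorded maximums: 49 46 46 46
Changes between consecutive maximums: 1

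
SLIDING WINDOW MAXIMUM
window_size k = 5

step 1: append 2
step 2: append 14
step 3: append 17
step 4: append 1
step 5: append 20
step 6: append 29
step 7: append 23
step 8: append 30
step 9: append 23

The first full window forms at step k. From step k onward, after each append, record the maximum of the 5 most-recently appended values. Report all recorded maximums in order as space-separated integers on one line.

Answer: 20 29 29 30 30

Derivation:
step 1: append 2 -> window=[2] (not full yet)
step 2: append 14 -> window=[2, 14] (not full yet)
step 3: append 17 -> window=[2, 14, 17] (not full yet)
step 4: append 1 -> window=[2, 14, 17, 1] (not full yet)
step 5: append 20 -> window=[2, 14, 17, 1, 20] -> max=20
step 6: append 29 -> window=[14, 17, 1, 20, 29] -> max=29
step 7: append 23 -> window=[17, 1, 20, 29, 23] -> max=29
step 8: append 30 -> window=[1, 20, 29, 23, 30] -> max=30
step 9: append 23 -> window=[20, 29, 23, 30, 23] -> max=30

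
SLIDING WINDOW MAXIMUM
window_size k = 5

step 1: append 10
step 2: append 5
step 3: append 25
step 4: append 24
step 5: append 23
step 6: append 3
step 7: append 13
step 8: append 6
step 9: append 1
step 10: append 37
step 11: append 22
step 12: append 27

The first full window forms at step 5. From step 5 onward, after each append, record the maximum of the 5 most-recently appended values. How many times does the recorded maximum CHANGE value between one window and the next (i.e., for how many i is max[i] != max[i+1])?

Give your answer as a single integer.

step 1: append 10 -> window=[10] (not full yet)
step 2: append 5 -> window=[10, 5] (not full yet)
step 3: append 25 -> window=[10, 5, 25] (not full yet)
step 4: append 24 -> window=[10, 5, 25, 24] (not full yet)
step 5: append 23 -> window=[10, 5, 25, 24, 23] -> max=25
step 6: append 3 -> window=[5, 25, 24, 23, 3] -> max=25
step 7: append 13 -> window=[25, 24, 23, 3, 13] -> max=25
step 8: append 6 -> window=[24, 23, 3, 13, 6] -> max=24
step 9: append 1 -> window=[23, 3, 13, 6, 1] -> max=23
step 10: append 37 -> window=[3, 13, 6, 1, 37] -> max=37
step 11: append 22 -> window=[13, 6, 1, 37, 22] -> max=37
step 12: append 27 -> window=[6, 1, 37, 22, 27] -> max=37
Recorded maximums: 25 25 25 24 23 37 37 37
Changes between consecutive maximums: 3

Answer: 3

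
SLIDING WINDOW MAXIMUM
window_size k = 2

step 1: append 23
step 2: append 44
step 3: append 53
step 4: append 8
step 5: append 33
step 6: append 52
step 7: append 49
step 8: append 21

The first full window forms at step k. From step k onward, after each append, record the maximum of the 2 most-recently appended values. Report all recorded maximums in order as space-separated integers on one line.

Answer: 44 53 53 33 52 52 49

Derivation:
step 1: append 23 -> window=[23] (not full yet)
step 2: append 44 -> window=[23, 44] -> max=44
step 3: append 53 -> window=[44, 53] -> max=53
step 4: append 8 -> window=[53, 8] -> max=53
step 5: append 33 -> window=[8, 33] -> max=33
step 6: append 52 -> window=[33, 52] -> max=52
step 7: append 49 -> window=[52, 49] -> max=52
step 8: append 21 -> window=[49, 21] -> max=49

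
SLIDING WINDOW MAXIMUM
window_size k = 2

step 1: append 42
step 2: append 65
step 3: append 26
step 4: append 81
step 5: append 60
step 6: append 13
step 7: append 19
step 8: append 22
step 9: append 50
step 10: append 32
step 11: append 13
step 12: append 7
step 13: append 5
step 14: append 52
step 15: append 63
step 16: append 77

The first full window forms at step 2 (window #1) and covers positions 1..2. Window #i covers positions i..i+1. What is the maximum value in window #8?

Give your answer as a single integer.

Answer: 50

Derivation:
step 1: append 42 -> window=[42] (not full yet)
step 2: append 65 -> window=[42, 65] -> max=65
step 3: append 26 -> window=[65, 26] -> max=65
step 4: append 81 -> window=[26, 81] -> max=81
step 5: append 60 -> window=[81, 60] -> max=81
step 6: append 13 -> window=[60, 13] -> max=60
step 7: append 19 -> window=[13, 19] -> max=19
step 8: append 22 -> window=[19, 22] -> max=22
step 9: append 50 -> window=[22, 50] -> max=50
Window #8 max = 50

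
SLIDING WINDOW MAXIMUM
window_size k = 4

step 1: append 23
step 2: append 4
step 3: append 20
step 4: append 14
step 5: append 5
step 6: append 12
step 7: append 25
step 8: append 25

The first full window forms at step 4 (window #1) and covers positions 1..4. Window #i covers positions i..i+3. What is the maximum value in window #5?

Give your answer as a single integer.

step 1: append 23 -> window=[23] (not full yet)
step 2: append 4 -> window=[23, 4] (not full yet)
step 3: append 20 -> window=[23, 4, 20] (not full yet)
step 4: append 14 -> window=[23, 4, 20, 14] -> max=23
step 5: append 5 -> window=[4, 20, 14, 5] -> max=20
step 6: append 12 -> window=[20, 14, 5, 12] -> max=20
step 7: append 25 -> window=[14, 5, 12, 25] -> max=25
step 8: append 25 -> window=[5, 12, 25, 25] -> max=25
Window #5 max = 25

Answer: 25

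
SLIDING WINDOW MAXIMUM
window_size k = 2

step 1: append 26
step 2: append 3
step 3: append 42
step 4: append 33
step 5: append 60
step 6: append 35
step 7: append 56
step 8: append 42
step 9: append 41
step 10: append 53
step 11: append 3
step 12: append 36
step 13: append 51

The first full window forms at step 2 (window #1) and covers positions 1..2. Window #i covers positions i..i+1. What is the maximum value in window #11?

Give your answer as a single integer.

Answer: 36

Derivation:
step 1: append 26 -> window=[26] (not full yet)
step 2: append 3 -> window=[26, 3] -> max=26
step 3: append 42 -> window=[3, 42] -> max=42
step 4: append 33 -> window=[42, 33] -> max=42
step 5: append 60 -> window=[33, 60] -> max=60
step 6: append 35 -> window=[60, 35] -> max=60
step 7: append 56 -> window=[35, 56] -> max=56
step 8: append 42 -> window=[56, 42] -> max=56
step 9: append 41 -> window=[42, 41] -> max=42
step 10: append 53 -> window=[41, 53] -> max=53
step 11: append 3 -> window=[53, 3] -> max=53
step 12: append 36 -> window=[3, 36] -> max=36
Window #11 max = 36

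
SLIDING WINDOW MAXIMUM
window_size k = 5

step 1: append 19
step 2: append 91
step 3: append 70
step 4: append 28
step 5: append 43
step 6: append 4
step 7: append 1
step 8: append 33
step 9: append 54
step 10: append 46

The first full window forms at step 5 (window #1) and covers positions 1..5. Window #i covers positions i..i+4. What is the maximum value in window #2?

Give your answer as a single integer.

step 1: append 19 -> window=[19] (not full yet)
step 2: append 91 -> window=[19, 91] (not full yet)
step 3: append 70 -> window=[19, 91, 70] (not full yet)
step 4: append 28 -> window=[19, 91, 70, 28] (not full yet)
step 5: append 43 -> window=[19, 91, 70, 28, 43] -> max=91
step 6: append 4 -> window=[91, 70, 28, 43, 4] -> max=91
Window #2 max = 91

Answer: 91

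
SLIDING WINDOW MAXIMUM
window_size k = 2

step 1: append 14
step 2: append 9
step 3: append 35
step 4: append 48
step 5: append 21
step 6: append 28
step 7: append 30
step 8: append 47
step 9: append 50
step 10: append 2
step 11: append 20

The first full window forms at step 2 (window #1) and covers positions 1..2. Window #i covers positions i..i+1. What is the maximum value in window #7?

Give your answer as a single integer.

step 1: append 14 -> window=[14] (not full yet)
step 2: append 9 -> window=[14, 9] -> max=14
step 3: append 35 -> window=[9, 35] -> max=35
step 4: append 48 -> window=[35, 48] -> max=48
step 5: append 21 -> window=[48, 21] -> max=48
step 6: append 28 -> window=[21, 28] -> max=28
step 7: append 30 -> window=[28, 30] -> max=30
step 8: append 47 -> window=[30, 47] -> max=47
Window #7 max = 47

Answer: 47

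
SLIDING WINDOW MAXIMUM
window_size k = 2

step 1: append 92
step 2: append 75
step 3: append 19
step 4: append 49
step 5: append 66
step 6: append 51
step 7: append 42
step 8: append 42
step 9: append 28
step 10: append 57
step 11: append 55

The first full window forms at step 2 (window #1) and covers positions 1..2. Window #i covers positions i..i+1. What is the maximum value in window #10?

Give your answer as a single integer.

Answer: 57

Derivation:
step 1: append 92 -> window=[92] (not full yet)
step 2: append 75 -> window=[92, 75] -> max=92
step 3: append 19 -> window=[75, 19] -> max=75
step 4: append 49 -> window=[19, 49] -> max=49
step 5: append 66 -> window=[49, 66] -> max=66
step 6: append 51 -> window=[66, 51] -> max=66
step 7: append 42 -> window=[51, 42] -> max=51
step 8: append 42 -> window=[42, 42] -> max=42
step 9: append 28 -> window=[42, 28] -> max=42
step 10: append 57 -> window=[28, 57] -> max=57
step 11: append 55 -> window=[57, 55] -> max=57
Window #10 max = 57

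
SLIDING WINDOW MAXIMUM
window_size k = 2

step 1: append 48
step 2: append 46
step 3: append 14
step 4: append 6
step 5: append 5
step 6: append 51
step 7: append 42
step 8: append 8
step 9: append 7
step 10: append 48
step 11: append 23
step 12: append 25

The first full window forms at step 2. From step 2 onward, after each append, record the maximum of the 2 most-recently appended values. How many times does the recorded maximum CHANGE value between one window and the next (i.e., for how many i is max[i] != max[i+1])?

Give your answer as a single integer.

step 1: append 48 -> window=[48] (not full yet)
step 2: append 46 -> window=[48, 46] -> max=48
step 3: append 14 -> window=[46, 14] -> max=46
step 4: append 6 -> window=[14, 6] -> max=14
step 5: append 5 -> window=[6, 5] -> max=6
step 6: append 51 -> window=[5, 51] -> max=51
step 7: append 42 -> window=[51, 42] -> max=51
step 8: append 8 -> window=[42, 8] -> max=42
step 9: append 7 -> window=[8, 7] -> max=8
step 10: append 48 -> window=[7, 48] -> max=48
step 11: append 23 -> window=[48, 23] -> max=48
step 12: append 25 -> window=[23, 25] -> max=25
Recorded maximums: 48 46 14 6 51 51 42 8 48 48 25
Changes between consecutive maximums: 8

Answer: 8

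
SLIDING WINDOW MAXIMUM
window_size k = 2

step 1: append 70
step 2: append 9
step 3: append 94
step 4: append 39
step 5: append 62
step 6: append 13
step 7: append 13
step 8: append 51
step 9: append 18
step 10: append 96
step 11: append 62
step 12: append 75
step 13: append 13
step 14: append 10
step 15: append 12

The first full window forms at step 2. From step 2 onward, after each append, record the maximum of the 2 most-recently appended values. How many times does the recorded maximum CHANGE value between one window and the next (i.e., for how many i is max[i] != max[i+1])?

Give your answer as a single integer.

Answer: 8

Derivation:
step 1: append 70 -> window=[70] (not full yet)
step 2: append 9 -> window=[70, 9] -> max=70
step 3: append 94 -> window=[9, 94] -> max=94
step 4: append 39 -> window=[94, 39] -> max=94
step 5: append 62 -> window=[39, 62] -> max=62
step 6: append 13 -> window=[62, 13] -> max=62
step 7: append 13 -> window=[13, 13] -> max=13
step 8: append 51 -> window=[13, 51] -> max=51
step 9: append 18 -> window=[51, 18] -> max=51
step 10: append 96 -> window=[18, 96] -> max=96
step 11: append 62 -> window=[96, 62] -> max=96
step 12: append 75 -> window=[62, 75] -> max=75
step 13: append 13 -> window=[75, 13] -> max=75
step 14: append 10 -> window=[13, 10] -> max=13
step 15: append 12 -> window=[10, 12] -> max=12
Recorded maximums: 70 94 94 62 62 13 51 51 96 96 75 75 13 12
Changes between consecutive maximums: 8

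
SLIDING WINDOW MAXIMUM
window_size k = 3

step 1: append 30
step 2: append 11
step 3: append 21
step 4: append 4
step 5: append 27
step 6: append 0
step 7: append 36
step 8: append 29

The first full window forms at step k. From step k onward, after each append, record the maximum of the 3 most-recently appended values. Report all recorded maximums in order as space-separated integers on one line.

Answer: 30 21 27 27 36 36

Derivation:
step 1: append 30 -> window=[30] (not full yet)
step 2: append 11 -> window=[30, 11] (not full yet)
step 3: append 21 -> window=[30, 11, 21] -> max=30
step 4: append 4 -> window=[11, 21, 4] -> max=21
step 5: append 27 -> window=[21, 4, 27] -> max=27
step 6: append 0 -> window=[4, 27, 0] -> max=27
step 7: append 36 -> window=[27, 0, 36] -> max=36
step 8: append 29 -> window=[0, 36, 29] -> max=36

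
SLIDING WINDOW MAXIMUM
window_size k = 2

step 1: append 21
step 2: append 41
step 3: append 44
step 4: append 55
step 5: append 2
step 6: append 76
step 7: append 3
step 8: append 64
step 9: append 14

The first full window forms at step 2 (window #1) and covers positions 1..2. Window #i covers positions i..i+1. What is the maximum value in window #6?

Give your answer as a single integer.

step 1: append 21 -> window=[21] (not full yet)
step 2: append 41 -> window=[21, 41] -> max=41
step 3: append 44 -> window=[41, 44] -> max=44
step 4: append 55 -> window=[44, 55] -> max=55
step 5: append 2 -> window=[55, 2] -> max=55
step 6: append 76 -> window=[2, 76] -> max=76
step 7: append 3 -> window=[76, 3] -> max=76
Window #6 max = 76

Answer: 76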